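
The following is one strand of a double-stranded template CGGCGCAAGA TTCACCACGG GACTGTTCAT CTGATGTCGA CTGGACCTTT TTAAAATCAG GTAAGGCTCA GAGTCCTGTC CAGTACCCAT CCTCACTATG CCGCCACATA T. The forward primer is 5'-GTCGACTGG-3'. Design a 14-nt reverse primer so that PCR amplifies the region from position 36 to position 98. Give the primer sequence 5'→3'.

5'-TAGTGAGGATGGGT-3'

The product's 3' end on the top strand is position 98.
The reverse primer anneals to the top strand over positions 85–98, i.e. to ACCCATCCTCACTA.
Its sequence written 5'→3' is the reverse complement: TAGTGAGGATGGGT.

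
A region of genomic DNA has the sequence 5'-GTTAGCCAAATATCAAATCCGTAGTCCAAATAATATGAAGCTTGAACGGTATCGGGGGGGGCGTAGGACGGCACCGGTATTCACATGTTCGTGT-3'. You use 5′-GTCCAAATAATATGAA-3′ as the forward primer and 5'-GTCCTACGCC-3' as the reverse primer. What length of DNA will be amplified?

46 bp

Scanning the template, GTCCAAATAATATGAA occurs at positions 24–39; this primer anneals to the bottom strand there with its 3' end pointing downstream.
Reverse complement of the reverse primer: GGCGTAGGAC. This occurs on the top strand at positions 60–69.
The product runs from position 24 to position 69, so its length is 69 − 24 + 1 = 46 bp.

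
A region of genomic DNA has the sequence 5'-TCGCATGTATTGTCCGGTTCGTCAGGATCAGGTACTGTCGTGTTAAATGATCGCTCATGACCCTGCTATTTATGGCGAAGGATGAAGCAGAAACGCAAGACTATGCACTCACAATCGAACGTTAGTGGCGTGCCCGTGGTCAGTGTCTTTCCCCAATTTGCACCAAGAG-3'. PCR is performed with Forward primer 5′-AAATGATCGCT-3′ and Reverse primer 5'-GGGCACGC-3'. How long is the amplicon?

91 bp

Forward primer AAATGATCGCT is found on the top strand at positions 45–55.
The reverse primer's reverse complement is GCGTGCCC, which matches the template at positions 128–135.
Amplicon spans positions 45–135: 91 bp.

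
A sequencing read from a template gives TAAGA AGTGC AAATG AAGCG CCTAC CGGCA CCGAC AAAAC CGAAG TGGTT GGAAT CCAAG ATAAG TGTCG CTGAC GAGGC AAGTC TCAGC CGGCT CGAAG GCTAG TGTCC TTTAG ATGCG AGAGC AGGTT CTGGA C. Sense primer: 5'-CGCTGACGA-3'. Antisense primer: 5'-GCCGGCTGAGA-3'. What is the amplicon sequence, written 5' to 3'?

Forward primer CGCTGACGA is found on the top strand at positions 69–77.
Reverse complement of the reverse primer: TCTCAGCCGGC. This occurs on the top strand at positions 84–94.
The product is the template from position 69 through 94 (26 bp).

5'-CGCTGACGAGGCAAGTCTCAGCCGGC-3'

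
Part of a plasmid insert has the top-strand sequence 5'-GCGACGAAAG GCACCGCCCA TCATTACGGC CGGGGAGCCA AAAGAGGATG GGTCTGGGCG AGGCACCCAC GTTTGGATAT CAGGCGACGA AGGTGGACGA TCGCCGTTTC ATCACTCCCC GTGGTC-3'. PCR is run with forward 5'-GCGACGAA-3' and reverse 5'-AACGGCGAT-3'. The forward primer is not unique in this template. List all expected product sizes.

The forward primer GCGACGAA matches the top strand at positions 1–8, 84–91.
The reverse primer's reverse complement is ATCGCCGTT, matching at positions 100–108.
Each forward site pairs with the reverse site to give a product ending at position 108: sizes 108, 25 bp.

108 bp, 25 bp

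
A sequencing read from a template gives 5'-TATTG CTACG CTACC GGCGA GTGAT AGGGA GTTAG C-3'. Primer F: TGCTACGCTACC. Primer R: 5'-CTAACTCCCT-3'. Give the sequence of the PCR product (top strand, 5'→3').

Forward primer TGCTACGCTACC is found on the top strand at positions 4–15.
Taking the reverse complement of CTAACTCCCT gives AGGGAGTTAG, found at positions 26–35 on the template; the primer anneals here to the top strand with its 3' end pointing upstream.
The product is the template from position 4 through 35 (32 bp).

5'-TGCTACGCTACCGGCGAGTGATAGGGAGTTAG-3'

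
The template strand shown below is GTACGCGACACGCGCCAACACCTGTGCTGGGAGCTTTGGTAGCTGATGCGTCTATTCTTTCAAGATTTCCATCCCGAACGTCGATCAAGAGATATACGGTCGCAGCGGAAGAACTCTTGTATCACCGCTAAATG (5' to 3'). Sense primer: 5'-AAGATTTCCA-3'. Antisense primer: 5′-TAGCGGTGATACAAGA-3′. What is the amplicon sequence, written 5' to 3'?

Forward primer AAGATTTCCA is found on the top strand at positions 62–71.
Reverse complement of the reverse primer: TCTTGTATCACCGCTA. This occurs on the top strand at positions 115–130.
The product is the template from position 62 through 130 (69 bp).

5'-AAGATTTCCATCCCGAACGTCGATCAAGAGATATACGGTCGCAGCGGAAGAACTCTTGTATCACCGCTA-3'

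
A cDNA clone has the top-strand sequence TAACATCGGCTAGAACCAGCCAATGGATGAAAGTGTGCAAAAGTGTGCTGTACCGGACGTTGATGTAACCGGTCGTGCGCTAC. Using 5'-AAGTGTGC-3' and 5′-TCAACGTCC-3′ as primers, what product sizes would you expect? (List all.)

The forward primer AAGTGTGC matches the top strand at positions 31–38, 41–48.
The reverse primer's reverse complement is GGACGTTGA, matching at positions 55–63.
Each forward site pairs with the reverse site to give a product ending at position 63: sizes 33, 23 bp.

33 bp, 23 bp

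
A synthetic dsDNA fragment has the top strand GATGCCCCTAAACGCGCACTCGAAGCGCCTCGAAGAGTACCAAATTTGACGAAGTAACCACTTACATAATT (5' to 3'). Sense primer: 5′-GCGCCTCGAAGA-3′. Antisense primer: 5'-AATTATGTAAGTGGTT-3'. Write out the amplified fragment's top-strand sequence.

Forward primer GCGCCTCGAAGA is found on the top strand at positions 25–36.
Reverse complement of the reverse primer: AACCACTTACATAATT. This occurs on the top strand at positions 56–71.
The product is the template from position 25 through 71 (47 bp).

5'-GCGCCTCGAAGAGTACCAAATTTGACGAAGTAACCACTTACATAATT-3'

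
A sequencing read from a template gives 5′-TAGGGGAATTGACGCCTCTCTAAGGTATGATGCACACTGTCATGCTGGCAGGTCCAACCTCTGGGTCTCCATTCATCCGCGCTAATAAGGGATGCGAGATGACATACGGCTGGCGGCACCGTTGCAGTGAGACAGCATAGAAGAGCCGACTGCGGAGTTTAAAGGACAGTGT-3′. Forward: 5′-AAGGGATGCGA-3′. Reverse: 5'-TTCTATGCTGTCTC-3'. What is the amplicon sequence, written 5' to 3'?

Scanning the template, AAGGGATGCGA occurs at positions 87–97; this primer anneals to the bottom strand there with its 3' end pointing downstream.
The reverse primer's reverse complement is GAGACAGCATAGAA, which matches the template at positions 129–142.
The product is the template from position 87 through 142 (56 bp).

5'-AAGGGATGCGAGATGACATACGGCTGGCGGCACCGTTGCAGTGAGACAGCATAGAA-3'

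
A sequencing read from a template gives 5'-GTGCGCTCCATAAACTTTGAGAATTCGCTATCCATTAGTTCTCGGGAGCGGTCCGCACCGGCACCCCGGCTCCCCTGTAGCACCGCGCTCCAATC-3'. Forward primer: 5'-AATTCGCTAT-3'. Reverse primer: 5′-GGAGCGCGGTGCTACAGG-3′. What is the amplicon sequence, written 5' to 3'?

5'-AATTCGCTATCCATTAGTTCTCGGGAGCGGTCCGCACCGGCACCCCGGCTCCCCTGTAGCACCGCGCTCC-3'

Forward primer AATTCGCTAT is found on the top strand at positions 22–31.
The reverse primer's reverse complement is CCTGTAGCACCGCGCTCC, which matches the template at positions 74–91.
The product is the template from position 22 through 91 (70 bp).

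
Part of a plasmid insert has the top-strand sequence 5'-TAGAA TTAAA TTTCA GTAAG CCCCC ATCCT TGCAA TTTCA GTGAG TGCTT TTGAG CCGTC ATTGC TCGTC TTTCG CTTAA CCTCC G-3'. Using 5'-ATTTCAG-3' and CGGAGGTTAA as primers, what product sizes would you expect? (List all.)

77 bp, 52 bp

The forward primer ATTTCAG matches the top strand at positions 10–16, 35–41.
The reverse primer's reverse complement is TTAACCTCCG, matching at positions 77–86.
Each forward site pairs with the reverse site to give a product ending at position 86: sizes 77, 52 bp.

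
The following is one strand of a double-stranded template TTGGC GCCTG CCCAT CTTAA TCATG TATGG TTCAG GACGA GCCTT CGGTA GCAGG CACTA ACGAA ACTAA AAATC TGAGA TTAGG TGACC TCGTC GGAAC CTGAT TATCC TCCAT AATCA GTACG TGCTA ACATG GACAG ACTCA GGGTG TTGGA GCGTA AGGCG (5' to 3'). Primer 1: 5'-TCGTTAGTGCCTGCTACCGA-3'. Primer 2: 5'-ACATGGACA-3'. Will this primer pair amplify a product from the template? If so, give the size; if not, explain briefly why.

No product — the primers' 3' ends point away from each other.

Primer 1 (TCGTTAGTGCCTGCTACCGA) has reverse complement TCGGTAGCAGGCACTAACGA, which matches the top strand at positions 45–64; primer 1 anneals to the top strand there with its 3' end pointing upstream toward position 45.
Primer 2 (ACATGGACA) matches the top strand directly at positions 131–139; it anneals to the bottom strand with its 3' end pointing downstream toward position 139.
The 3' ends diverge (primer 1 extends toward position 1, primer 2 toward position 165), so the primers never converge on a shared product.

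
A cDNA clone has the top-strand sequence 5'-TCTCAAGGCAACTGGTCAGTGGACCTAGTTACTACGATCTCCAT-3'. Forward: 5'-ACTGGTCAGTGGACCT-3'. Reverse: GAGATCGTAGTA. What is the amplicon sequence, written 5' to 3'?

5'-ACTGGTCAGTGGACCTAGTTACTACGATCTC-3'

Scanning the template, ACTGGTCAGTGGACCT occurs at positions 11–26; this primer anneals to the bottom strand there with its 3' end pointing downstream.
Reverse complement of the reverse primer: TACTACGATCTC. This occurs on the top strand at positions 30–41.
The product is the template from position 11 through 41 (31 bp).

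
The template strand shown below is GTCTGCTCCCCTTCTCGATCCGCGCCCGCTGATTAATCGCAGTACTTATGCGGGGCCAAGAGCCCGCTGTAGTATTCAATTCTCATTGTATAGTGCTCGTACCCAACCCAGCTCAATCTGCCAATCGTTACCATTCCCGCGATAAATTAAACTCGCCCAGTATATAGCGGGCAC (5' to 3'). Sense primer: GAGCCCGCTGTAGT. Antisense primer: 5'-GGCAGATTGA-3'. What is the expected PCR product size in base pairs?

63 bp

Forward primer GAGCCCGCTGTAGT is found on the top strand at positions 60–73.
The reverse primer's reverse complement is TCAATCTGCC, which matches the template at positions 113–122.
Product length = (reverse-primer end) − (forward-primer start) + 1 = 122 − 60 + 1 = 63 bp.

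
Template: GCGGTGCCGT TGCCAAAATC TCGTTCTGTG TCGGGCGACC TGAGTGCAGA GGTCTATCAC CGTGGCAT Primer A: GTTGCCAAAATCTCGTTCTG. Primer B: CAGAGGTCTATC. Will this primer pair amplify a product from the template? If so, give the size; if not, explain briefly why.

Primer A (GTTGCCAAAATCTCGTTCTG) matches the top strand at positions 9–28 (3' end points downstream).
Primer B (CAGAGGTCTATC) also matches the top strand directly, at positions 47–58 — its reverse complement GATAGACCTCTG is not present.
Both primers anneal to the bottom strand with 3' ends pointing the same way, so neither can prime synthesis back toward the other.

No product — both primers anneal to the same strand and extend in the same direction.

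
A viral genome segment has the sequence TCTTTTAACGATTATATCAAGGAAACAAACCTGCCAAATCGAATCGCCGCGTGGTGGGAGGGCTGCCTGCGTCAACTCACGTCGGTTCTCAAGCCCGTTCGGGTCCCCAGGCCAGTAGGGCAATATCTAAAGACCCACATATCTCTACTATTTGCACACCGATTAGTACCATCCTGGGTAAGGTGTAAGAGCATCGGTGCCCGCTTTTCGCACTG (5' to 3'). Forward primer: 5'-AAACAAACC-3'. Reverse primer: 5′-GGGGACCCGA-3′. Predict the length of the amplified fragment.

86 bp

Forward primer AAACAAACC is found on the top strand at positions 23–31.
The reverse primer's reverse complement is TCGGGTCCCC, which matches the template at positions 99–108.
Product length = (reverse-primer end) − (forward-primer start) + 1 = 108 − 23 + 1 = 86 bp.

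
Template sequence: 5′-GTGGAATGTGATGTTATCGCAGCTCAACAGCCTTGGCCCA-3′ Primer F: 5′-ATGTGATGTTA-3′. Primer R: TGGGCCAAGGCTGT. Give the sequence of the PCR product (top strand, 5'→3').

5'-ATGTGATGTTATCGCAGCTCAACAGCCTTGGCCCA-3'

Scanning the template, ATGTGATGTTA occurs at positions 6–16; this primer anneals to the bottom strand there with its 3' end pointing downstream.
The reverse primer's reverse complement is ACAGCCTTGGCCCA, which matches the template at positions 27–40.
The product is the template from position 6 through 40 (35 bp).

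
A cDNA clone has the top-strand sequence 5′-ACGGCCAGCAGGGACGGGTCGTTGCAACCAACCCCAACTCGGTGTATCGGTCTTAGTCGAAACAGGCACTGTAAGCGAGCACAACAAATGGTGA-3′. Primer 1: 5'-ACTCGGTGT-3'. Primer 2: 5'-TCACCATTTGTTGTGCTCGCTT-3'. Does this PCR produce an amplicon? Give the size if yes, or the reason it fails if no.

Primer 1 (ACTCGGTGT) matches the top strand at positions 37–45; it acts as a forward primer.
Primer 2's reverse complement is AAGCGAGCACAACAAATGGTGA, matching the top strand at positions 73–94; it acts as a reverse primer.
The 3' ends face each other across positions 37–94, giving a 58 bp product.

Yes — a 58 bp product.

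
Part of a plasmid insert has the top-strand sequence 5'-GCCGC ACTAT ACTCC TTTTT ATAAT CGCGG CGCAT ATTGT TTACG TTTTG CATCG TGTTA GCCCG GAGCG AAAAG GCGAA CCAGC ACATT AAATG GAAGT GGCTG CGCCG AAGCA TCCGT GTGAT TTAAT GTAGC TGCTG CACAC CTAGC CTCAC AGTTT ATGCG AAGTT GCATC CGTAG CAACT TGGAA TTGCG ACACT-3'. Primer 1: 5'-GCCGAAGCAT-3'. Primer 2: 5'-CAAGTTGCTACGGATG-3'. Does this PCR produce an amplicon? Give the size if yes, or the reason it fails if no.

Primer 1 (GCCGAAGCAT) matches the top strand at positions 107–116; it acts as a forward primer.
Primer 2's reverse complement is CATCCGTAGCAACTTG, matching the top strand at positions 172–187; it acts as a reverse primer.
The 3' ends face each other across positions 107–187, giving an 81 bp product.

Yes — an 81 bp product.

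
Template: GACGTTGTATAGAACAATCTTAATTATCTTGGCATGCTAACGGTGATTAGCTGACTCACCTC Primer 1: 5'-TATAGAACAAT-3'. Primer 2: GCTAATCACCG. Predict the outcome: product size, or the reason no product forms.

Primer 1 (TATAGAACAAT) matches the top strand at positions 8–18; it acts as a forward primer.
Primer 2's reverse complement is CGGTGATTAGC, matching the top strand at positions 41–51; it acts as a reverse primer.
The 3' ends face each other across positions 8–51, giving a 44 bp product.

Yes — a 44 bp product.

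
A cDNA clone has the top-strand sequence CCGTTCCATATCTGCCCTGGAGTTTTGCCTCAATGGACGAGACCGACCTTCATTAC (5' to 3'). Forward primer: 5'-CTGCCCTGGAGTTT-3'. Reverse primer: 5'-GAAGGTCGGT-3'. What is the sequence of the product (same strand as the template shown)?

5'-CTGCCCTGGAGTTTTGCCTCAATGGACGAGACCGACCTTC-3'

The forward primer matches the template at positions 12–25.
The reverse primer's reverse complement is ACCGACCTTC, which matches the template at positions 42–51.
The product is the template from position 12 through 51 (40 bp).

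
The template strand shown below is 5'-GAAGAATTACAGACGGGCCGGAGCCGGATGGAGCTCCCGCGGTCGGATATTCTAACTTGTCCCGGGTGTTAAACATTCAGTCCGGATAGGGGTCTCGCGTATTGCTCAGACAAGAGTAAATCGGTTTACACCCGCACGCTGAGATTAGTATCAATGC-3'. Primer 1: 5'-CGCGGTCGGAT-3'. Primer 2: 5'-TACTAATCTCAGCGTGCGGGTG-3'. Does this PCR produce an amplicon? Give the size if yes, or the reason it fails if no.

Yes — a 113 bp product.

Primer 1 (CGCGGTCGGAT) matches the top strand at positions 38–48; it acts as a forward primer.
Primer 2's reverse complement is CACCCGCACGCTGAGATTAGTA, matching the top strand at positions 129–150; it acts as a reverse primer.
The 3' ends face each other across positions 38–150, giving a 113 bp product.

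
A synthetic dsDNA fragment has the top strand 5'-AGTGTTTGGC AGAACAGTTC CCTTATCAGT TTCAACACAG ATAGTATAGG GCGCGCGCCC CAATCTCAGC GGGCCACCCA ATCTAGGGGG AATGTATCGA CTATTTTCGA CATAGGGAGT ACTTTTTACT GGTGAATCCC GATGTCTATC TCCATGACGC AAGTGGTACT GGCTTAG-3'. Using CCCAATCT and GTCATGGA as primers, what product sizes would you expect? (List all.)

100 bp, 82 bp

The forward primer CCCAATCT matches the top strand at positions 59–66, 77–84.
The reverse primer's reverse complement is TCCATGAC, matching at positions 151–158.
Each forward site pairs with the reverse site to give a product ending at position 158: sizes 100, 82 bp.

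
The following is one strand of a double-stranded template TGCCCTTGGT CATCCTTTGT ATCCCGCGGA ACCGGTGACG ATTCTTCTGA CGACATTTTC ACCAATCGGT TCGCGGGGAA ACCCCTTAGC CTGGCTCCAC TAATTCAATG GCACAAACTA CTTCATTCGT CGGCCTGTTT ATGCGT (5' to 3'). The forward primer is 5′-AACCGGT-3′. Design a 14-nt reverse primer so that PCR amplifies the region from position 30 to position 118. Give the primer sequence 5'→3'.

5'-GTTTGTGCCATTGA-3'

The product's 3' end on the top strand is position 118.
The reverse primer anneals to the top strand over positions 105–118, i.e. to TCAATGGCACAAAC.
Its sequence written 5'→3' is the reverse complement: GTTTGTGCCATTGA.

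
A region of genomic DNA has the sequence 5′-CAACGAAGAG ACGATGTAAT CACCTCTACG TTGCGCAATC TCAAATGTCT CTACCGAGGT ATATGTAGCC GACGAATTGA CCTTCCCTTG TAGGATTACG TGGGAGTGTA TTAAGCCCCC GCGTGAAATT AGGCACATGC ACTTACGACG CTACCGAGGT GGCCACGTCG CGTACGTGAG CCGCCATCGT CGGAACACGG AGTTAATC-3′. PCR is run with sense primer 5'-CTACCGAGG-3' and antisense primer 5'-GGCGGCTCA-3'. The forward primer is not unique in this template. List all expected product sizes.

135 bp, 35 bp

The forward primer CTACCGAGG matches the top strand at positions 51–59, 151–159.
The reverse primer's reverse complement is TGAGCCGCC, matching at positions 177–185.
Each forward site pairs with the reverse site to give a product ending at position 185: sizes 135, 35 bp.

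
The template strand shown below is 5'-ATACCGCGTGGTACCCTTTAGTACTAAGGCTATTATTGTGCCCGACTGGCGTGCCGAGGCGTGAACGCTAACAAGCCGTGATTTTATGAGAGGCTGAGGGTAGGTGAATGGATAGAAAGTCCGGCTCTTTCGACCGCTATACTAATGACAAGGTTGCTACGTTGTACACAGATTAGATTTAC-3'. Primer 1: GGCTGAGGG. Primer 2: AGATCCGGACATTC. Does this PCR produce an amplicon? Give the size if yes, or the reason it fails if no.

Primer 2 (AGATCCGGACATTC) does not match the top strand, and its reverse complement GAATGTCCGGATCT does not match either.
With no annealing site for primer 2, no amplification occurs.

No product — primer 2 has no binding site in the template.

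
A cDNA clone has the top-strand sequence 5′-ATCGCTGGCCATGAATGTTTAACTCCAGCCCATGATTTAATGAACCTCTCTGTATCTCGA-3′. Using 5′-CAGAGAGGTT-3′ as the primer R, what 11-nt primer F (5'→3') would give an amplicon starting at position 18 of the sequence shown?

5'-TTTAACTCCAG-3'

The reverse primer's reverse complement AACCTCTCTG matches the template at positions 43–52; the product starts at position 18.
The forward primer is identical to the top strand over positions 18–28: TTTAACTCCAG.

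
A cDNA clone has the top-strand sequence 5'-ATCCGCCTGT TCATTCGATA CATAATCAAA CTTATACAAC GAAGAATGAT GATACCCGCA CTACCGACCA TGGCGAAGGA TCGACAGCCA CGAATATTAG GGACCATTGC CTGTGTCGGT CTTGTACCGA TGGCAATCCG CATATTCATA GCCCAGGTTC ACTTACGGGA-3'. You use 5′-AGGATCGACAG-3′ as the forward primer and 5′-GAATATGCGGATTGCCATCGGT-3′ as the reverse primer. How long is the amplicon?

71 bp

Forward primer AGGATCGACAG is found on the top strand at positions 77–87.
The reverse primer's reverse complement is ACCGATGGCAATCCGCATATTC, which matches the template at positions 126–147.
Amplicon spans positions 77–147: 71 bp.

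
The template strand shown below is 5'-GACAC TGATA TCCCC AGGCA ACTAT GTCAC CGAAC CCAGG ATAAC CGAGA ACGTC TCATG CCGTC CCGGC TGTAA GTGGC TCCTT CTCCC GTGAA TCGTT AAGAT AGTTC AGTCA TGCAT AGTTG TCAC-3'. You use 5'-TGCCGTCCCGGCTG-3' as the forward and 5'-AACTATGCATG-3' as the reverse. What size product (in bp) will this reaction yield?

66 bp

The forward primer matches the template at positions 59–72.
The reverse primer's reverse complement is CATGCATAGTT, which matches the template at positions 114–124.
Amplicon spans positions 59–124: 66 bp.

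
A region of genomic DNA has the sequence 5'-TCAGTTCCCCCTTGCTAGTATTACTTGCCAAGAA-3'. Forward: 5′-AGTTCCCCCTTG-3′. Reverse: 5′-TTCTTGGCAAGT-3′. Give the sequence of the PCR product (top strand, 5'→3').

5'-AGTTCCCCCTTGCTAGTATTACTTGCCAAGAA-3'

Scanning the template, AGTTCCCCCTTG occurs at positions 3–14; this primer anneals to the bottom strand there with its 3' end pointing downstream.
Reverse complement of the reverse primer: ACTTGCCAAGAA. This occurs on the top strand at positions 23–34.
The product is the template from position 3 through 34 (32 bp).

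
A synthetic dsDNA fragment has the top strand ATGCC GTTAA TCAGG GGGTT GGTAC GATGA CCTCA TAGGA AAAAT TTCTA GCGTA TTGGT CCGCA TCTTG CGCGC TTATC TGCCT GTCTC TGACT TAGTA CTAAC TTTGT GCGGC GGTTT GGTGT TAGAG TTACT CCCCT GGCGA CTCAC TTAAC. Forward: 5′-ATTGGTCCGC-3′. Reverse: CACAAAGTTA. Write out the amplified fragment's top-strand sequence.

5'-ATTGGTCCGCATCTTGCGCGCTTATCTGCCTGTCTCTGACTTAGTACTAACTTTGTG-3'

The forward primer matches the template at positions 55–64.
Reverse complement of the reverse primer: TAACTTTGTG. This occurs on the top strand at positions 102–111.
The product is the template from position 55 through 111 (57 bp).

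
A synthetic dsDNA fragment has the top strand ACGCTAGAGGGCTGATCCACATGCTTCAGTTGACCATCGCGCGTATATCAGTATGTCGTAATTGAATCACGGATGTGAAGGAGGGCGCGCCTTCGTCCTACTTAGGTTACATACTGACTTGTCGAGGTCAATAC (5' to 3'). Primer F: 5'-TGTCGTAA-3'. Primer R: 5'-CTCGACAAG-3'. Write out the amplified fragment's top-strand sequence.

5'-TGTCGTAATTGAATCACGGATGTGAAGGAGGGCGCGCCTTCGTCCTACTTAGGTTACATACTGACTTGTCGAG-3'

Forward primer TGTCGTAA is found on the top strand at positions 54–61.
Taking the reverse complement of CTCGACAAG gives CTTGTCGAG, found at positions 118–126 on the template; the primer anneals here to the top strand with its 3' end pointing upstream.
The product is the template from position 54 through 126 (73 bp).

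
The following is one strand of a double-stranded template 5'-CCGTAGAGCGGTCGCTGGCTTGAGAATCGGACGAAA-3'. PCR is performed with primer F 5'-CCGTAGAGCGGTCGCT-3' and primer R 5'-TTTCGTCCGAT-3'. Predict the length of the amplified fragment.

Scanning the template, CCGTAGAGCGGTCGCT occurs at positions 1–16; this primer anneals to the bottom strand there with its 3' end pointing downstream.
Reverse complement of the reverse primer: ATCGGACGAAA. This occurs on the top strand at positions 26–36.
The product runs from position 1 to position 36, so its length is 36 − 1 + 1 = 36 bp.

36 bp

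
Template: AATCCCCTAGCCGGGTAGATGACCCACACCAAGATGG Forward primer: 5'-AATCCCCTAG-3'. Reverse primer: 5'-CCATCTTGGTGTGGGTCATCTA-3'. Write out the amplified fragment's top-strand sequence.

The forward primer matches the template at positions 1–10.
Reverse complement of the reverse primer: TAGATGACCCACACCAAGATGG. This occurs on the top strand at positions 16–37.
The product is the template from position 1 through 37 (37 bp).

5'-AATCCCCTAGCCGGGTAGATGACCCACACCAAGATGG-3'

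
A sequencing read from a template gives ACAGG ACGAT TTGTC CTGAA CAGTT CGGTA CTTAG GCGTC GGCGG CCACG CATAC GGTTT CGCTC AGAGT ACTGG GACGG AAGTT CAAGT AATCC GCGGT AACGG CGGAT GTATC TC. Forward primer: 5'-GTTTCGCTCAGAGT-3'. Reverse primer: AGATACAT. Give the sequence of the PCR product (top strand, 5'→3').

The forward primer matches the template at positions 57–70.
Reverse complement of the reverse primer: ATGTATCT. This occurs on the top strand at positions 109–116.
The product is the template from position 57 through 116 (60 bp).

5'-GTTTCGCTCAGAGTACTGGGACGGAAGTTCAAGTAATCCGCGGTAACGGCGGATGTATCT-3'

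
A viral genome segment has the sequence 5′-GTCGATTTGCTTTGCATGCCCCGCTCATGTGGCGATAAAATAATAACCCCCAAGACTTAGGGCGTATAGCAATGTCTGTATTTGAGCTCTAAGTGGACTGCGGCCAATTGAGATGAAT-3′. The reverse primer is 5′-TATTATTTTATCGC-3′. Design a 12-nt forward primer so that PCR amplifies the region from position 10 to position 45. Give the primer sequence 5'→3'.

The reverse primer's reverse complement GCGATAAAATAATA matches the template at positions 32–45; the product starts at position 10.
The forward primer is identical to the top strand over positions 10–21: CTTTGCATGCCC.

5'-CTTTGCATGCCC-3'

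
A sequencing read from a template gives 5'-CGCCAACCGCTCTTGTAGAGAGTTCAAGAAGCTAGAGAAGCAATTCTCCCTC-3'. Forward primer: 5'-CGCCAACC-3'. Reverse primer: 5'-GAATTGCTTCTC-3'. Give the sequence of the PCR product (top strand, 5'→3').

Scanning the template, CGCCAACC occurs at positions 1–8; this primer anneals to the bottom strand there with its 3' end pointing downstream.
Reverse complement of the reverse primer: GAGAAGCAATTC. This occurs on the top strand at positions 35–46.
The product is the template from position 1 through 46 (46 bp).

5'-CGCCAACCGCTCTTGTAGAGAGTTCAAGAAGCTAGAGAAGCAATTC-3'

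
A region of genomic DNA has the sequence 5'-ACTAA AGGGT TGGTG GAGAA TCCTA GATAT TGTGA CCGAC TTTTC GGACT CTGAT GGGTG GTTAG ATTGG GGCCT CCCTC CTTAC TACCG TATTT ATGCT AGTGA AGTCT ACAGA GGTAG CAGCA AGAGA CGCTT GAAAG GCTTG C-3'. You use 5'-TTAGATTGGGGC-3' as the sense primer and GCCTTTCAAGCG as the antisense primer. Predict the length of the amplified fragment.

81 bp

Forward primer TTAGATTGGGGC is found on the top strand at positions 62–73.
The reverse primer's reverse complement is CGCTTGAAAGGC, which matches the template at positions 131–142.
The product runs from position 62 to position 142, so its length is 142 − 62 + 1 = 81 bp.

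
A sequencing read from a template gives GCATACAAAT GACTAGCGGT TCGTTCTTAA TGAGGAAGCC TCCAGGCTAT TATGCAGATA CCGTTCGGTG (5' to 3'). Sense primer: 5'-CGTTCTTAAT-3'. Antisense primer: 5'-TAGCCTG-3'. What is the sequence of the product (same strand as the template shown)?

Forward primer CGTTCTTAAT is found on the top strand at positions 22–31.
Taking the reverse complement of TAGCCTG gives CAGGCTA, found at positions 43–49 on the template; the primer anneals here to the top strand with its 3' end pointing upstream.
The product is the template from position 22 through 49 (28 bp).

5'-CGTTCTTAATGAGGAAGCCTCCAGGCTA-3'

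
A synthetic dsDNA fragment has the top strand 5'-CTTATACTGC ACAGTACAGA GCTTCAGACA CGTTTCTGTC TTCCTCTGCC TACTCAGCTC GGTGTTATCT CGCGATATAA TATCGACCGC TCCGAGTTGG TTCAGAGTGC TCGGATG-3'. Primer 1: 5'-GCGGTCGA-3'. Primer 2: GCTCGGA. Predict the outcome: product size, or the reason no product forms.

No product — the primers' 3' ends point away from each other.

Primer 1 (GCGGTCGA) has reverse complement TCGACCGC, which matches the top strand at positions 83–90; primer 1 anneals to the top strand there with its 3' end pointing upstream toward position 83.
Primer 2 (GCTCGGA) matches the top strand directly at positions 109–115; it anneals to the bottom strand with its 3' end pointing downstream toward position 115.
The 3' ends diverge (primer 1 extends toward position 1, primer 2 toward position 117), so the primers never converge on a shared product.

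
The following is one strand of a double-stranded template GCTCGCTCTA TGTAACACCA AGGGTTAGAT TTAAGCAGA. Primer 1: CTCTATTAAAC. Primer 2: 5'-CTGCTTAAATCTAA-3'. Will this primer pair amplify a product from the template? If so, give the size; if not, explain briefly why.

Primer 1 (CTCTATTAAAC) does not match the top strand, and its reverse complement GTTTAATAGAG does not match either.
With no annealing site for primer 1, no amplification occurs.

No product — primer 1 has no binding site in the template.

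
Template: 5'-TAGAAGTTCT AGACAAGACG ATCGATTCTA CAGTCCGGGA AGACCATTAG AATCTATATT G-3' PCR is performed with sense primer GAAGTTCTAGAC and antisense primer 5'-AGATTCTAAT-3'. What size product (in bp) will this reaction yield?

53 bp

Forward primer GAAGTTCTAGAC is found on the top strand at positions 3–14.
Taking the reverse complement of AGATTCTAAT gives ATTAGAATCT, found at positions 46–55 on the template; the primer anneals here to the top strand with its 3' end pointing upstream.
The product runs from position 3 to position 55, so its length is 55 − 3 + 1 = 53 bp.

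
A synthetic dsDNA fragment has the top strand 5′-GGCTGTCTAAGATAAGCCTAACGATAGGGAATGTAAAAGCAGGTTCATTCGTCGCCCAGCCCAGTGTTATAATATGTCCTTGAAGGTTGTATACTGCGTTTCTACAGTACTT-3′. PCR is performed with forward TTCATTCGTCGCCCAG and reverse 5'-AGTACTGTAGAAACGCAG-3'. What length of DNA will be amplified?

68 bp

The forward primer matches the template at positions 44–59.
The reverse primer's reverse complement is CTGCGTTTCTACAGTACT, which matches the template at positions 94–111.
The product runs from position 44 to position 111, so its length is 111 − 44 + 1 = 68 bp.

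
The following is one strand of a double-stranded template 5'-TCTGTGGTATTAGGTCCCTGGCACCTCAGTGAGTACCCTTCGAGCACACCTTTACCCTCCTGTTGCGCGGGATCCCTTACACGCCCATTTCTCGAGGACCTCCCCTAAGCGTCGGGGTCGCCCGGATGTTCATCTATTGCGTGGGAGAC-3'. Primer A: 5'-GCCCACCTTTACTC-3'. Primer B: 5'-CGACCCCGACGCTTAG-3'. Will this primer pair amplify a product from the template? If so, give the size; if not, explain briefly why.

Primer A (GCCCACCTTTACTC) does not match the top strand, and its reverse complement GAGTAAAGGTGGGC does not match either.
With no annealing site for primer A, no amplification occurs.

No product — primer A has no binding site in the template.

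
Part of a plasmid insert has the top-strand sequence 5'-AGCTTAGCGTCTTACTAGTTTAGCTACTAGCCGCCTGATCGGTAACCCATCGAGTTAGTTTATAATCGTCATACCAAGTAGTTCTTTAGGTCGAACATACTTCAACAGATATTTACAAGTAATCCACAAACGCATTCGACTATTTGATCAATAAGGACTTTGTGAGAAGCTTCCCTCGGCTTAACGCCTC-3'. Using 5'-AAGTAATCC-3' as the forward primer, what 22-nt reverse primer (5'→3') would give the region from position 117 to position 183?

5'-TAAGCCGAGGGAAGCTTCTCAC-3'

The product's 3' end on the top strand is position 183.
The reverse primer anneals to the top strand over positions 162–183, i.e. to GTGAGAAGCTTCCCTCGGCTTA.
Its sequence written 5'→3' is the reverse complement: TAAGCCGAGGGAAGCTTCTCAC.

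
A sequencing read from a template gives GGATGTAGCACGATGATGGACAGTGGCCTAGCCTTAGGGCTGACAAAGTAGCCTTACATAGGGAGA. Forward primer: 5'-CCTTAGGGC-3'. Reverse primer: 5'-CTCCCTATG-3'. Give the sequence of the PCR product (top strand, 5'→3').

5'-CCTTAGGGCTGACAAAGTAGCCTTACATAGGGAG-3'

Scanning the template, CCTTAGGGC occurs at positions 32–40; this primer anneals to the bottom strand there with its 3' end pointing downstream.
Taking the reverse complement of CTCCCTATG gives CATAGGGAG, found at positions 57–65 on the template; the primer anneals here to the top strand with its 3' end pointing upstream.
The product is the template from position 32 through 65 (34 bp).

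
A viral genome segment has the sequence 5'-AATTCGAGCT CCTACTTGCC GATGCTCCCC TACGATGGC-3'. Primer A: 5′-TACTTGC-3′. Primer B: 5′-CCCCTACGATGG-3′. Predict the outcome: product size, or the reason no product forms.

No product — both primers anneal to the same strand and extend in the same direction.

Primer A (TACTTGC) matches the top strand at positions 13–19 (3' end points downstream).
Primer B (CCCCTACGATGG) also matches the top strand directly, at positions 27–38 — its reverse complement CCATCGTAGGGG is not present.
Both primers anneal to the bottom strand with 3' ends pointing the same way, so neither can prime synthesis back toward the other.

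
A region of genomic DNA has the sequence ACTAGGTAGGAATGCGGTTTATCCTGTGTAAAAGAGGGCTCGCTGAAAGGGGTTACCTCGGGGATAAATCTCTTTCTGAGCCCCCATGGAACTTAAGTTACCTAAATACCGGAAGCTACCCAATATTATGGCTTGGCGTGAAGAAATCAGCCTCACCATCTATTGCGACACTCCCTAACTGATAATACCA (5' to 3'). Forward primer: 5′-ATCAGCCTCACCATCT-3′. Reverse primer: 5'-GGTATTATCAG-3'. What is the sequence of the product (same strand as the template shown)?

Forward primer ATCAGCCTCACCATCT is found on the top strand at positions 146–161.
The reverse primer's reverse complement is CTGATAATACC, which matches the template at positions 179–189.
The product is the template from position 146 through 189 (44 bp).

5'-ATCAGCCTCACCATCTATTGCGACACTCCCTAACTGATAATACC-3'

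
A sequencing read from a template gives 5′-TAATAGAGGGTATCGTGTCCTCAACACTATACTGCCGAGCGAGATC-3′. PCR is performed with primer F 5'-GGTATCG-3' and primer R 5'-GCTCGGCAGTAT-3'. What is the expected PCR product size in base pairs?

Forward primer GGTATCG is found on the top strand at positions 9–15.
Taking the reverse complement of GCTCGGCAGTAT gives ATACTGCCGAGC, found at positions 29–40 on the template; the primer anneals here to the top strand with its 3' end pointing upstream.
Product length = (reverse-primer end) − (forward-primer start) + 1 = 40 − 9 + 1 = 32 bp.

32 bp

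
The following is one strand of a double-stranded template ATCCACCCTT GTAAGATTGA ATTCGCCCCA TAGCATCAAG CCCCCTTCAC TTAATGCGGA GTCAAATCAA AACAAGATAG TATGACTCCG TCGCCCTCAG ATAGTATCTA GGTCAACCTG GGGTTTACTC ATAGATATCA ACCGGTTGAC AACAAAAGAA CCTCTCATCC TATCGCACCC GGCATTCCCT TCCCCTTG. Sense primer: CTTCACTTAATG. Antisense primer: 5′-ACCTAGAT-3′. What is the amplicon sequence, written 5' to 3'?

Scanning the template, CTTCACTTAATG occurs at positions 45–56; this primer anneals to the bottom strand there with its 3' end pointing downstream.
Taking the reverse complement of ACCTAGAT gives ATCTAGGT, found at positions 106–113 on the template; the primer anneals here to the top strand with its 3' end pointing upstream.
The product is the template from position 45 through 113 (69 bp).

5'-CTTCACTTAATGCGGAGTCAAATCAAAACAAGATAGTATGACTCCGTCGCCCTCAGATAGTATCTAGGT-3'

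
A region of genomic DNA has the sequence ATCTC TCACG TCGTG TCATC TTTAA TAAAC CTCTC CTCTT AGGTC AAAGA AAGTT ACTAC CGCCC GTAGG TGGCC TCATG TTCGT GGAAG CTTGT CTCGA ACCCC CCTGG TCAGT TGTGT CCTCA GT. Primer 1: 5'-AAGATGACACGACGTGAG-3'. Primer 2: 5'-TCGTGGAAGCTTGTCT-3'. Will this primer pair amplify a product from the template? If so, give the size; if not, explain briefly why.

Primer 1 (AAGATGACACGACGTGAG) has reverse complement CTCACGTCGTGTCATCTT, which matches the top strand at positions 5–22; primer 1 anneals to the top strand there with its 3' end pointing upstream toward position 5.
Primer 2 (TCGTGGAAGCTTGTCT) matches the top strand directly at positions 82–97; it anneals to the bottom strand with its 3' end pointing downstream toward position 97.
The 3' ends diverge (primer 1 extends toward position 1, primer 2 toward position 127), so the primers never converge on a shared product.

No product — the primers' 3' ends point away from each other.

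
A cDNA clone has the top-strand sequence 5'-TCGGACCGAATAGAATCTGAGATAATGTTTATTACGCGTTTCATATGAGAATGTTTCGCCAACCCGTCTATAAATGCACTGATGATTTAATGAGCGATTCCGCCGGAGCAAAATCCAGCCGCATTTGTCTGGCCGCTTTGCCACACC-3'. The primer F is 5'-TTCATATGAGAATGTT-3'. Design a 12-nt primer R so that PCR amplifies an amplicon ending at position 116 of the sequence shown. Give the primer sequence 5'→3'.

The forward primer binds at positions 40–55; the product's 3' end on the top strand is position 116.
The reverse primer anneals to the top strand over positions 105–116, i.e. to GGAGCAAAATCC.
Its sequence written 5'→3' is the reverse complement: GGATTTTGCTCC.

5'-GGATTTTGCTCC-3'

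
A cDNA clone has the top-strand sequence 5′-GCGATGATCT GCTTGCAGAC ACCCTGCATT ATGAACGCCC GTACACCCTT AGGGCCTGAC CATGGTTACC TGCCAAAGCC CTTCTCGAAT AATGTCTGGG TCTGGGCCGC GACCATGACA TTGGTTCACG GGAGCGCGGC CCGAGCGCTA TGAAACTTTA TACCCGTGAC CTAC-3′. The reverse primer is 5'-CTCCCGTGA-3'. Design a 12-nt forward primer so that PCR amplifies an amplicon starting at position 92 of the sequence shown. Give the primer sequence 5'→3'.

5'-ATGTCTGGGTCT-3'

The reverse primer's reverse complement TCACGGGAG matches the template at positions 126–134; the product starts at position 92.
The forward primer is identical to the top strand over positions 92–103: ATGTCTGGGTCT.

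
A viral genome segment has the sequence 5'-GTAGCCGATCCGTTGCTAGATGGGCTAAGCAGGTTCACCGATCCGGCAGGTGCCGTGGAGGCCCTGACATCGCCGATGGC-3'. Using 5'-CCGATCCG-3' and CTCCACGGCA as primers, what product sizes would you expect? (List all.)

The forward primer CCGATCCG matches the top strand at positions 5–12, 38–45.
The reverse primer's reverse complement is TGCCGTGGAG, matching at positions 51–60.
Each forward site pairs with the reverse site to give a product ending at position 60: sizes 56, 23 bp.

56 bp, 23 bp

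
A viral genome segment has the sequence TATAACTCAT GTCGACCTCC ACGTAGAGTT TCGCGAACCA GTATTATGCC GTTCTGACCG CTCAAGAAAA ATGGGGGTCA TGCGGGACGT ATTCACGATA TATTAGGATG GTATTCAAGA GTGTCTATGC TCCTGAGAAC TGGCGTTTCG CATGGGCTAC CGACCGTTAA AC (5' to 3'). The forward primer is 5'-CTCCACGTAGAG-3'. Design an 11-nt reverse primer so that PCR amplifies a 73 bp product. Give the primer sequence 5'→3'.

5'-CGTCCCGCATG-3'

The forward primer binds at positions 17–28, so a 73 bp product ends at position 17 + 73 − 1 = 89.
The reverse primer anneals to the top strand over positions 79–89, i.e. to CATGCGGGACG.
Its sequence written 5'→3' is the reverse complement: CGTCCCGCATG.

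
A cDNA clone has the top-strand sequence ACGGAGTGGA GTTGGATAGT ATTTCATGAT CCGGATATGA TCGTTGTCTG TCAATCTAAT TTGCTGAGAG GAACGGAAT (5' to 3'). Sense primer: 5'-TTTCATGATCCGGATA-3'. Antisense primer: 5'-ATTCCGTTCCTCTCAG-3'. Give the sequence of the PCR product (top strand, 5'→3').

5'-TTTCATGATCCGGATATGATCGTTGTCTGTCAATCTAATTTGCTGAGAGGAACGGAAT-3'

The forward primer matches the template at positions 22–37.
Reverse complement of the reverse primer: CTGAGAGGAACGGAAT. This occurs on the top strand at positions 64–79.
The product is the template from position 22 through 79 (58 bp).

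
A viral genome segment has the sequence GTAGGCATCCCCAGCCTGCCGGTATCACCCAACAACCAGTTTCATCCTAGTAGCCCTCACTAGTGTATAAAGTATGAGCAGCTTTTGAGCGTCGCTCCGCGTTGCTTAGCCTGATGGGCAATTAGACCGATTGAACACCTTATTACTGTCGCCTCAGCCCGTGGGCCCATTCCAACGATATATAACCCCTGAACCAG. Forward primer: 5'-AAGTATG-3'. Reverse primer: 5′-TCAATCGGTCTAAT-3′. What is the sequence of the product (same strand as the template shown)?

5'-AAGTATGAGCAGCTTTTGAGCGTCGCTCCGCGTTGCTTAGCCTGATGGGCAATTAGACCGATTGA-3'

The forward primer matches the template at positions 70–76.
Reverse complement of the reverse primer: ATTAGACCGATTGA. This occurs on the top strand at positions 121–134.
The product is the template from position 70 through 134 (65 bp).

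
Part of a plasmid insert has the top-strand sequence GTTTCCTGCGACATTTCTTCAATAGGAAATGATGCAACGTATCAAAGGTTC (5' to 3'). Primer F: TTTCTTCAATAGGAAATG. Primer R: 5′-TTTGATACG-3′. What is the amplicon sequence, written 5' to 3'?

The forward primer matches the template at positions 14–31.
Taking the reverse complement of TTTGATACG gives CGTATCAAA, found at positions 38–46 on the template; the primer anneals here to the top strand with its 3' end pointing upstream.
The product is the template from position 14 through 46 (33 bp).

5'-TTTCTTCAATAGGAAATGATGCAACGTATCAAA-3'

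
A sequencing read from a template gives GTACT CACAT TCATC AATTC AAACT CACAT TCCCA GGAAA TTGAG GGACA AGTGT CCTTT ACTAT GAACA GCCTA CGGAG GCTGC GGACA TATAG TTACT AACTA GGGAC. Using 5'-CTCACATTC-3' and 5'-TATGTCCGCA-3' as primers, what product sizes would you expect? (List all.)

89 bp, 69 bp

The forward primer CTCACATTC matches the top strand at positions 4–12, 24–32.
The reverse primer's reverse complement is TGCGGACATA, matching at positions 83–92.
Each forward site pairs with the reverse site to give a product ending at position 92: sizes 89, 69 bp.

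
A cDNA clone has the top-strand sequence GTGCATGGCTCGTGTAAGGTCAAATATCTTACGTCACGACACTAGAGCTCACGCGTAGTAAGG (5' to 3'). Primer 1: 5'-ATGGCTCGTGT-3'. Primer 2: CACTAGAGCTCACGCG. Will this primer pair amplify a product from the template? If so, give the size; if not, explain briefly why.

Primer 1 (ATGGCTCGTGT) matches the top strand at positions 5–15 (3' end points downstream).
Primer 2 (CACTAGAGCTCACGCG) also matches the top strand directly, at positions 40–55 — its reverse complement CGCGTGAGCTCTAGTG is not present.
Both primers anneal to the bottom strand with 3' ends pointing the same way, so neither can prime synthesis back toward the other.

No product — both primers anneal to the same strand and extend in the same direction.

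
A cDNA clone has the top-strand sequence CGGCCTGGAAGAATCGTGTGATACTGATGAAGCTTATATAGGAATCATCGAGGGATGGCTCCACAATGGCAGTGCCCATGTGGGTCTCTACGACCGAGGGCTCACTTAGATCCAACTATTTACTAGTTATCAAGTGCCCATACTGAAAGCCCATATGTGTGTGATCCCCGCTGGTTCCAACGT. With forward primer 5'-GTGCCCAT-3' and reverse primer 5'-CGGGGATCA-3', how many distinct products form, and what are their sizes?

The forward primer GTGCCCAT matches the top strand at positions 72–79, 134–141.
The reverse primer's reverse complement is TGATCCCCG, matching at positions 162–170.
Each forward site pairs with the reverse site to give a product ending at position 170: sizes 99, 37 bp.

Two products: 99 bp, 37 bp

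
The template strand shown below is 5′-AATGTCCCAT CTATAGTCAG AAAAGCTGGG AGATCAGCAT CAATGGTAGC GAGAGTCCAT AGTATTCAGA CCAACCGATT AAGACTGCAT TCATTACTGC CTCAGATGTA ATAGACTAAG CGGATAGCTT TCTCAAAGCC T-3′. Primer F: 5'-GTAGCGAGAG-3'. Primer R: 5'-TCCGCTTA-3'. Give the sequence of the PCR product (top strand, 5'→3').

Scanning the template, GTAGCGAGAG occurs at positions 46–55; this primer anneals to the bottom strand there with its 3' end pointing downstream.
The reverse primer's reverse complement is TAAGCGGA, which matches the template at positions 117–124.
The product is the template from position 46 through 124 (79 bp).

5'-GTAGCGAGAGTCCATAGTATTCAGACCAACCGATTAAGACTGCATTCATTACTGCCTCAGATGTAATAGACTAAGCGGA-3'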